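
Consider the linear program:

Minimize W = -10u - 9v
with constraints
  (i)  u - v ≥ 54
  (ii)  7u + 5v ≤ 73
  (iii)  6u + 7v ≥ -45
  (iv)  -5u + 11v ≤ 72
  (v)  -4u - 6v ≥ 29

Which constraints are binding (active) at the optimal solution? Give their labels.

Extreme points and W = -10u - 9v:
  (343/12, -305/12) → W = -685/12
  (333/13, -369/13) → W = -9/13
  (736/19, -753/19) → W = -583/19

The minimum is at (343/12, -305/12). Substituting into each constraint, equality holds for (i) and (ii); the remaining constraints have slack.

(i) and (ii)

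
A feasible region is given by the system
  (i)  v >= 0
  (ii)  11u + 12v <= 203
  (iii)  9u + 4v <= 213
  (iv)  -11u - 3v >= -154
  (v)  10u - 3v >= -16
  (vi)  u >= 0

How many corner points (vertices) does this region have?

5

The feasible vertices (each the meet of two boundaries and inside every other half-plane) are:
  (14, 0)
  (0, 0)
  (413/33, 49/9)
  (139/51, 2206/153)
  (0, 16/3)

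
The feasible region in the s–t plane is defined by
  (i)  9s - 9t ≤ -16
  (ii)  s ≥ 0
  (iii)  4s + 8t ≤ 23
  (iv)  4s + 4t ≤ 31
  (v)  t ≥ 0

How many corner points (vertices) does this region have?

3

Of the 10 pairwise boundary intersections, those satisfying every inequality are:
  (0, 16/9)
  (79/108, 271/108)
  (0, 23/8)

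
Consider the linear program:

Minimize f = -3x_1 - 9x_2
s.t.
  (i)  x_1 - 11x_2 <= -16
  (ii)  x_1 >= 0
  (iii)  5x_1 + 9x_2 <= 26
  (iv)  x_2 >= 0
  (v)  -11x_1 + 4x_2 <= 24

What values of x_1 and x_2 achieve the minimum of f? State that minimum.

x_1 = 0, x_2 = 26/9, minimum f = -26

Extreme points and f = -3x_1 - 9x_2:
  (0, 16/11) → f = -144/11
  (71/32, 53/32) → f = -345/16
  (0, 26/9) → f = -26

At the optimal vertex, x_1 = 0 and 5x_1 + 9x_2 = 26.
Solving simultaneously gives x_1 = 0, x_2 = 26/9.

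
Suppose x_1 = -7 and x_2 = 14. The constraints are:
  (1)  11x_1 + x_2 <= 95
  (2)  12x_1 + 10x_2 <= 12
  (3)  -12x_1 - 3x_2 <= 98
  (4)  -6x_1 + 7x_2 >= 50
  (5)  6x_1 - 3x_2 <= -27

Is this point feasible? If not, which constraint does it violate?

not feasible — violates (2)

Constraint (2): 12x_1 + 10x_2 = 56, which is not ≤ 12. All other constraints are satisfied.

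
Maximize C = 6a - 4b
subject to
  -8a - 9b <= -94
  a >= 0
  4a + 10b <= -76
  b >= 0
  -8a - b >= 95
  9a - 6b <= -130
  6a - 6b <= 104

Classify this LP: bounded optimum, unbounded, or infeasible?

The boundaries 9a - 6b = -130 and 6a - 6b = 104 meet at (-78, -286/3), but that point violates -8a - 9b ≤ -94. Every candidate vertex is excluded by some other constraint, so the feasible region is empty.

infeasible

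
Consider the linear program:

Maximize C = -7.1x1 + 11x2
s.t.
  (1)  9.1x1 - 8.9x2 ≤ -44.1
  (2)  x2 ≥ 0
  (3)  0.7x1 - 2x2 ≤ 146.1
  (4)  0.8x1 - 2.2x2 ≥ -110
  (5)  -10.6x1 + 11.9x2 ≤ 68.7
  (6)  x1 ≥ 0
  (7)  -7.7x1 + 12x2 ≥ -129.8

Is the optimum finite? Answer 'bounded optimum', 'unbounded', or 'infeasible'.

bounded optimum

Feasible corners and C = -7.1x1 + 11x2:
  (2888/465, 5257/465) → C = 186611/2325
  (0, 441/89) → C = 4851/89
  (0, 687/119) → C = 7557/119
The feasible region has finitely many vertices and no improving ray; the maximum is 186611/2325 at (2888/465, 5257/465).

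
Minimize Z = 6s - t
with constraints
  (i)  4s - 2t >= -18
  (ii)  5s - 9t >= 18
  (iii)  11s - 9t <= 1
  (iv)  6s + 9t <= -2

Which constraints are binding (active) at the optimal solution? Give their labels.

(i) and (iii)

Corner points and Z = 6s - t:
  (-99/13, -81/13) → Z = -513/13
  (-82/7, -101/7) → Z = -391/7
  (-17/6, -193/54) → Z = -725/54

The minimum is at (-82/7, -101/7). Substituting into each constraint, equality holds for (i) and (iii); the remaining constraints have slack.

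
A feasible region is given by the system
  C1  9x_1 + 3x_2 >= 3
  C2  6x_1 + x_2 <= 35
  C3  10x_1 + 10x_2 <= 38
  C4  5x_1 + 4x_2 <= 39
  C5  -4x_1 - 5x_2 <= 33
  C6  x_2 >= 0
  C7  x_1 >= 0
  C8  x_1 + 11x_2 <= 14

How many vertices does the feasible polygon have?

Intersecting each pair of boundary lines and keeping only the points that satisfy every inequality leaves:
  (1/3, 0)
  (0, 1)
  (19/5, 0)
  (139/50, 51/50)
  (0, 14/11)

5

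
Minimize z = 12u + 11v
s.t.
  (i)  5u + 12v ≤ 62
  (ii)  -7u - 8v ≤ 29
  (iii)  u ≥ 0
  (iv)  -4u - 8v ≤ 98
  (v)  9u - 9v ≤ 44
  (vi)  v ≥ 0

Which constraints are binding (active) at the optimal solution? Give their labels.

(iii) and (vi)

Feasible corners and z = 12u + 11v:
  (0, 31/6) → z = 341/6
  (362/51, 338/153) → z = 16750/153
  (0, 0) → z = 0
  (44/9, 0) → z = 176/3

The minimum is at (0, 0). Substituting into each constraint, equality holds for (iii) and (vi); the remaining constraints have slack.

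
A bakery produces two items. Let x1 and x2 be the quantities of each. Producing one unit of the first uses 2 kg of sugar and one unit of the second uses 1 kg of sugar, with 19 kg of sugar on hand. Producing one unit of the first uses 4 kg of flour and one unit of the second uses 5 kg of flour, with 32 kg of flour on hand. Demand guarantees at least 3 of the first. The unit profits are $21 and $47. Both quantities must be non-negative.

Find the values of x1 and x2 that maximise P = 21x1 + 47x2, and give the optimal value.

x1 = 3, x2 = 4, maximum P = 251

The optimum lies where 4x1 + 5x2 = 32 and x1 = 3.
Solving simultaneously gives x1 = 3, x2 = 4.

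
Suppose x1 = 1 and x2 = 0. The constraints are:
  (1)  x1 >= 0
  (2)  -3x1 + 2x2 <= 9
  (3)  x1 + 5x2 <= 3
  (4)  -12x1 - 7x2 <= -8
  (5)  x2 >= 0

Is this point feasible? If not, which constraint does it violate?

(1): 1 ≥ 0 ✓
(2): -3 ≤ 9 ✓
(3): 1 ≤ 3 ✓
(4): -12 ≤ -8 ✓
(5): 0 ≥ 0 ✓

feasible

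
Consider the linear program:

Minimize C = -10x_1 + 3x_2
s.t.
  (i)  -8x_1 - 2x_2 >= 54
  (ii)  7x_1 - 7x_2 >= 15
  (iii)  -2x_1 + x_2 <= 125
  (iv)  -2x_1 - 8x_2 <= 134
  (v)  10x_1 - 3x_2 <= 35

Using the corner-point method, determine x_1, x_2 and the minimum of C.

x_1 = -41/15, x_2 = -241/15, minimum C = -313/15

Corner points and C = -10x_1 + 3x_2:
  (-174/35, -249/35) → C = 993/35
  (-41/15, -241/15) → C = -313/15
  (-409/35, -484/35) → C = 2638/35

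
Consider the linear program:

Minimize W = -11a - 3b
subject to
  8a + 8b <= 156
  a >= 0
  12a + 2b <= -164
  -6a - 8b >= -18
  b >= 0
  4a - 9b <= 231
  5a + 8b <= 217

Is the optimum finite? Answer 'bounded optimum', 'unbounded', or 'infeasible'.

The boundaries a = 0 and -6a - 8b = -18 meet at (0, 9/4), but that point violates 12a + 2b ≤ -164. Every candidate vertex is excluded by some other constraint, so the feasible region is empty.

infeasible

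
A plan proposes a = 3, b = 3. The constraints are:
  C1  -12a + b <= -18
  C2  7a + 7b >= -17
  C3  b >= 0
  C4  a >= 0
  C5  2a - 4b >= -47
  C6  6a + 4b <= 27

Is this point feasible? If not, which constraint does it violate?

not feasible — violates C6

Constraint C6: 6a + 4b = 30, which is not ≤ 27. All other constraints are satisfied.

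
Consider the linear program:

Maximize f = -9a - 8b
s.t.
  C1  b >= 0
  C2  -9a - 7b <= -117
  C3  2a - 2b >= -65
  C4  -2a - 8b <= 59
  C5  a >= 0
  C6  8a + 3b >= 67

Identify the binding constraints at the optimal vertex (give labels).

Corner points and f = -9a - 8b:
  (13, 0) → f = -117
  (118/29, 333/29) → f = -3726/29
  (0, 65/2) → f = -260
  (0, 67/3) → f = -536/3
The feasible region is unbounded (it extends along (1, 1), (1, 0)), but f strictly decreases along every unbounded feasible direction, so there is no improving ray and the maximum is attained at a vertex.

The maximum is at (13, 0). Substituting into each constraint, equality holds for C1 and C2; the remaining constraints have slack.

C1 and C2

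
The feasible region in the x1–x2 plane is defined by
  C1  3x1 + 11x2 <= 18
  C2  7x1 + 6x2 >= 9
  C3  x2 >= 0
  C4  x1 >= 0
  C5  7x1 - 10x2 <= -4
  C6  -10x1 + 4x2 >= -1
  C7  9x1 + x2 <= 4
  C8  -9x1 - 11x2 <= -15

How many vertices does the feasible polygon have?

4

Of the 28 pairwise boundary intersections, those satisfying every inequality are:
  (0, 18/11)
  (13/48, 25/16)
  (0, 3/2)
  (15/47, 53/47)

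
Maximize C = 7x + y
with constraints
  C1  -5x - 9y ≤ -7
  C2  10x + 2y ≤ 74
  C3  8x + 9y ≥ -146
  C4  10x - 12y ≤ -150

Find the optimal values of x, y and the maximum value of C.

Feasible corners and C = 7x + y:
  (-51, 262/9) → C = -2951/9
  (-211/25, 82/15) → C = -4021/75
  (21/5, 16) → C = 227/5
The feasible region is unbounded (it extends along (-1, 5), (-9, 8)), but C strictly decreases along every unbounded feasible direction, so there is no improving ray and the maximum is attained at a vertex.

x = 21/5, y = 16, maximum C = 227/5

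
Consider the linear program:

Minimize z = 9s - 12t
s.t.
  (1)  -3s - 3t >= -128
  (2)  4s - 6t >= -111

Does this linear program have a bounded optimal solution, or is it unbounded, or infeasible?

unbounded

From the feasible point (29/2, 169/6), moving in the direction (-6, -4) keeps every constraint satisfied while z decreases without bound.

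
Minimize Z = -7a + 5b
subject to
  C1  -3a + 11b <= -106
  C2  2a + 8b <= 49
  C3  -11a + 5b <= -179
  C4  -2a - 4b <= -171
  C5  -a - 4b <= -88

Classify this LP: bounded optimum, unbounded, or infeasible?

infeasible

Constraints 2a + 8b ≤ 49 and -a - 4b ≤ -88 have parallel boundaries but demand opposite sides — no point can satisfy both, so the region is empty.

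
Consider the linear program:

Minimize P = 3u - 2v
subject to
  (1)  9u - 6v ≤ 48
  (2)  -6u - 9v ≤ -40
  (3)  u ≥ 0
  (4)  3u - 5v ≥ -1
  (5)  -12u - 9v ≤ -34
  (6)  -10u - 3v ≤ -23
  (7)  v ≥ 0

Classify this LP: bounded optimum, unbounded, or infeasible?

Extreme points and P = 3u - 2v:
  (224/39, 8/13) → P = 16
  (82/9, 17/3) → P = 16
  (191/57, 42/19) → P = 107/19
The feasible region has finitely many vertices and no improving ray; the minimum is 107/19 at (191/57, 42/19).

bounded optimum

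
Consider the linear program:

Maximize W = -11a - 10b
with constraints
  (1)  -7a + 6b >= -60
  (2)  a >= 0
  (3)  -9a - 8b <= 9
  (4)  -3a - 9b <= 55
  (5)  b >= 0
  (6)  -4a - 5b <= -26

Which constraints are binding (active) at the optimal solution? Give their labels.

Vertices and W = -11a - 10b:
  (60/7, 0) → W = -660/7
  (0, 26/5) → W = -52
  (13/2, 0) → W = -143/2
The feasible region is unbounded (it extends along (0, 1), (6, 7)), but W strictly decreases along every unbounded feasible direction, so there is no improving ray and the maximum is attained at a vertex.

The maximum is at (0, 26/5). Substituting into each constraint, equality holds for (2) and (6); the remaining constraints have slack.

(2) and (6)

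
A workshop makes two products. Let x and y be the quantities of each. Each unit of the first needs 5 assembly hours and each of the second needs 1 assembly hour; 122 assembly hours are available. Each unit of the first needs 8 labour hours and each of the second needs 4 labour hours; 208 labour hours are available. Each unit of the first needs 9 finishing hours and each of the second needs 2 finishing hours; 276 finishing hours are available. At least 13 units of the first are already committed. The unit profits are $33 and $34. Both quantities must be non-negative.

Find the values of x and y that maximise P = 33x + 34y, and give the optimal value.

Feasible corners and P = 33x + 34y:
  (122/5, 0) → P = 4026/5
  (13, 0) → P = 429
  (70/3, 16/3) → P = 2854/3
  (13, 26) → P = 1313

x = 13, y = 26, maximum P = 1313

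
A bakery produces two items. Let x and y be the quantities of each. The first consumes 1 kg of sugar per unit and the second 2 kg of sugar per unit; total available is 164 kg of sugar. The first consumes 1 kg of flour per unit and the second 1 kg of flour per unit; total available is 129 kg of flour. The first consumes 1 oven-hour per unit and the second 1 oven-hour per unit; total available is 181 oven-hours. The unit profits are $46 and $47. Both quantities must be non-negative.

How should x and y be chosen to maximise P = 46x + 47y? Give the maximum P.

Corner points and P = 46x + 47y:
  (0, 0) → P = 0
  (0, 82) → P = 3854
  (129, 0) → P = 5934
  (94, 35) → P = 5969

The binding constraints are x + 2y = 164 and x + y = 129.
Solving simultaneously gives x = 94, y = 35.

x = 94, y = 35, maximum P = 5969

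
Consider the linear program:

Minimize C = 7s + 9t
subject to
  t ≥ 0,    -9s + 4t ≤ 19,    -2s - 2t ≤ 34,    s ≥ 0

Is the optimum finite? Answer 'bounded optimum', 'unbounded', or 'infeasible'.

Corner points and C = 7s + 9t:
  (0, 0) → C = 0
  (0, 19/4) → C = 171/4
The feasible region has finitely many vertices and no improving ray; the minimum is 0 at (0, 0).

bounded optimum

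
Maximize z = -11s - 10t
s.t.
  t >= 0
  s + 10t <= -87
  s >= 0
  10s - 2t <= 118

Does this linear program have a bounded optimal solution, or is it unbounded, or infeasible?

The boundaries t = 0 and s + 10t = -87 meet at (-87, 0), but that point violates s ≥ 0. Every candidate vertex is excluded by some other constraint, so the feasible region is empty.

infeasible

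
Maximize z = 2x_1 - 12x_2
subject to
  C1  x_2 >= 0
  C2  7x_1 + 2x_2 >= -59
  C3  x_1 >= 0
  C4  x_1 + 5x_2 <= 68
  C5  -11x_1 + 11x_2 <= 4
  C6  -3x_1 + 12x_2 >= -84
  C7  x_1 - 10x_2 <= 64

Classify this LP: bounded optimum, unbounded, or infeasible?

bounded optimum

Feasible corners and z = 2x_1 - 12x_2:
  (0, 0) → z = 0
  (28, 0) → z = 56
  (0, 4/11) → z = -48/11
  (364/33, 376/33) → z = -344/3
  (412/9, 40/9) → z = 344/9
The feasible region has finitely many vertices and no improving ray; the maximum is 56 at (28, 0).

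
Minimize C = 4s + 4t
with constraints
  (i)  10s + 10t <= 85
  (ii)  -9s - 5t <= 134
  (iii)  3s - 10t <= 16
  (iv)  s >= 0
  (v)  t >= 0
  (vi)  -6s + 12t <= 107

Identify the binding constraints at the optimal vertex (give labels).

(iv) and (v)

Feasible corners and C = 4s + 4t:
  (101/13, 19/26) → C = 34
  (0, 17/2) → C = 34
  (16/3, 0) → C = 64/3
  (0, 0) → C = 0

The minimum is at (0, 0). Substituting into each constraint, equality holds for (iv) and (v); the remaining constraints have slack.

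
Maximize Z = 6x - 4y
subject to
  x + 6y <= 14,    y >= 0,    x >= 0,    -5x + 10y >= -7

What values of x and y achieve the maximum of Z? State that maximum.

x = 91/20, y = 63/40, maximum Z = 21

Extreme points and Z = 6x - 4y:
  (0, 7/3) → Z = -28/3
  (91/20, 63/40) → Z = 21
  (0, 0) → Z = 0
  (7/5, 0) → Z = 42/5

The optimum lies where x + 6y = 14 and -5x + 10y = -7.
Solving simultaneously gives x = 91/20, y = 63/40.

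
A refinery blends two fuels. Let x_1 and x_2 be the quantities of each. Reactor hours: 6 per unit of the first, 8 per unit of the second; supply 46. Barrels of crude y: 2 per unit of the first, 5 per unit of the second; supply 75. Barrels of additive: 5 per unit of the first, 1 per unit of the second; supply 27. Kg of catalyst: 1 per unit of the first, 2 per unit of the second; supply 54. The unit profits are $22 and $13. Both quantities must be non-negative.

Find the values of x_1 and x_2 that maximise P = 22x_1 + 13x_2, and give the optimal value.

x_1 = 5, x_2 = 2, maximum P = 136

Corner points and P = 22x_1 + 13x_2:
  (0, 0) → P = 0
  (0, 23/4) → P = 299/4
  (27/5, 0) → P = 594/5
  (5, 2) → P = 136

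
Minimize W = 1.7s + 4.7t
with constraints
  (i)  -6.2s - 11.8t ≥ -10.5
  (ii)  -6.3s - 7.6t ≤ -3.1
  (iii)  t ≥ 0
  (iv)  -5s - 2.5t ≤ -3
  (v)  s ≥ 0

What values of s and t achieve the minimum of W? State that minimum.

Corner points and W = 1.7s + 4.7t:
  (105/62, 0) → W = 357/124
  (61/290, 113/145) → W = 11659/2900
  (3/5, 0) → W = 51/50

s = 0.6, t = 0, minimum W = 1.02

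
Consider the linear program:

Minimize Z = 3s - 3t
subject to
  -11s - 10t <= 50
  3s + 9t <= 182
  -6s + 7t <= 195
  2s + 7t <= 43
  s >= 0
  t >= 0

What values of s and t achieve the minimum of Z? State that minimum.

s = 0, t = 43/7, minimum Z = -129/7

Vertices and Z = 3s - 3t:
  (0, 43/7) → Z = -129/7
  (43/2, 0) → Z = 129/2
  (0, 0) → Z = 0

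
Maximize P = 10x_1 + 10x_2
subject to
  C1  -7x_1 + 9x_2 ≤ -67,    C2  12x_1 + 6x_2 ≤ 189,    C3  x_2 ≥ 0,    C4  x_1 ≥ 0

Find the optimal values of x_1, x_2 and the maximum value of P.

The optimum lies where -7x_1 + 9x_2 = -67 and 12x_1 + 6x_2 = 189.
Solving simultaneously gives x_1 = 701/50, x_2 = 173/50.

x_1 = 701/50, x_2 = 173/50, maximum P = 874/5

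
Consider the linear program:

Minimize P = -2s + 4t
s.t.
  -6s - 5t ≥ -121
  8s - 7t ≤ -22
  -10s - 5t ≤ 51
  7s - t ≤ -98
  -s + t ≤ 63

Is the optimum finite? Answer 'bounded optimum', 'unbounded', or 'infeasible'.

bounded optimum

Extreme points and P = -2s + 4t:
  (-9, 35) → P = 158
  (-194/11, 499/11) → P = 2384/11
  (-541/45, 623/45) → P = 3574/45
  (-122/5, 193/5) → P = 1016/5
The feasible region has finitely many vertices and no improving ray; the minimum is 3574/45 at (-541/45, 623/45).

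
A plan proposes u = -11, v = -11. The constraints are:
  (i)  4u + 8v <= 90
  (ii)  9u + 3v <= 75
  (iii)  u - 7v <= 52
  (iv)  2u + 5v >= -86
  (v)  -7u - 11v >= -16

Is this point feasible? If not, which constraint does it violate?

Constraint (iii): u - 7v = 66, which is not ≤ 52. All other constraints are satisfied.

not feasible — violates (iii)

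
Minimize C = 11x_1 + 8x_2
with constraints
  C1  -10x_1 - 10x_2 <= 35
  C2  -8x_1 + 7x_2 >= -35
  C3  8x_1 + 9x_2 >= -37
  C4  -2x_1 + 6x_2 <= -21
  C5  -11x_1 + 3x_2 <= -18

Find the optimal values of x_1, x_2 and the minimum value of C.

Feasible corners and C = 11x_1 + 8x_2:
  (7/10, -21/5) → C = -259/10
  (15/28, -113/28) → C = -739/28
  (63/34, -49/17) → C = -91/34
  (3/4, -13/4) → C = -71/4

The binding constraints are -10x_1 - 10x_2 = 35 and -11x_1 + 3x_2 = -18.
Solving simultaneously gives x_1 = 15/28, x_2 = -113/28.

x_1 = 15/28, x_2 = -113/28, minimum C = -739/28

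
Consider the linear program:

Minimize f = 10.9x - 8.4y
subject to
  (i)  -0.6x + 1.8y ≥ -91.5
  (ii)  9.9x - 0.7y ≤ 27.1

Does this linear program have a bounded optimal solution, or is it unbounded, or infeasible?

unbounded

From the feasible point (-509/580, -29653/580), moving in the direction (-1.8, -0.6) keeps every constraint satisfied while f decreases without bound.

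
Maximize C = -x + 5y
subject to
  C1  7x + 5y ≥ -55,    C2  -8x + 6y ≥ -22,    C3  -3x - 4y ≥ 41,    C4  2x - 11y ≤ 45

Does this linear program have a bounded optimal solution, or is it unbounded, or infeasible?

The boundaries 7x + 5y = -55 and 2x - 11y = 45 meet at (-380/87, -425/87), but that point violates -3x - 4y ≥ 41. Every candidate vertex is excluded by some other constraint, so the feasible region is empty.

infeasible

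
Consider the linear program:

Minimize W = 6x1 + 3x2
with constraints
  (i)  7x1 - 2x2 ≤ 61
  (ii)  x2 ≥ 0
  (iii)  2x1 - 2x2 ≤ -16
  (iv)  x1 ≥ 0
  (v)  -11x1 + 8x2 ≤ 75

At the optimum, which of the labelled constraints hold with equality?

Feasible corners and W = 6x1 + 3x2:
  (77/5, 117/5) → W = 813/5
  (319/17, 598/17) → W = 3708/17
  (0, 8) → W = 24
  (0, 75/8) → W = 225/8

The minimum is at (0, 8). Substituting into each constraint, equality holds for (iii) and (iv); the remaining constraints have slack.

(iii) and (iv)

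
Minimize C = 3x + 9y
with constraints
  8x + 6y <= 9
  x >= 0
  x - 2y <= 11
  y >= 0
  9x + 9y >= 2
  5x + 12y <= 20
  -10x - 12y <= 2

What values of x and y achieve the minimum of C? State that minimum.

x = 2/9, y = 0, minimum C = 2/3

Vertices and C = 3x + 9y:
  (0, 3/2) → C = 27/2
  (9/8, 0) → C = 27/8
  (0, 2/9) → C = 2
  (2/9, 0) → C = 2/3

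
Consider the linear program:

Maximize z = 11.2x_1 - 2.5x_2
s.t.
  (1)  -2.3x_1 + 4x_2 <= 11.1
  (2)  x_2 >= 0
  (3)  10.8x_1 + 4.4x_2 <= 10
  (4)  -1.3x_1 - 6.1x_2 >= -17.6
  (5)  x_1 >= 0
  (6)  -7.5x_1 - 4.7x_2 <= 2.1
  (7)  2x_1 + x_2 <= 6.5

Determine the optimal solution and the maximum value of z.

Extreme points and z = 11.2x_1 - 2.5x_2:
  (25/27, 0) → z = 280/27
  (0, 0) → z = 0
  (0, 25/11) → z = -125/22

x_1 = 25/27, x_2 = 0, maximum z = 280/27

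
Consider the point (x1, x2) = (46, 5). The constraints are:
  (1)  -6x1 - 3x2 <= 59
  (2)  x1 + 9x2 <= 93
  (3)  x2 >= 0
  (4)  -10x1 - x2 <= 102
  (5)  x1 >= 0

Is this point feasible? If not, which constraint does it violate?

feasible

(1): -291 ≤ 59 ✓
(2): 91 ≤ 93 ✓
(3): 5 ≥ 0 ✓
(4): -465 ≤ 102 ✓
(5): 46 ≥ 0 ✓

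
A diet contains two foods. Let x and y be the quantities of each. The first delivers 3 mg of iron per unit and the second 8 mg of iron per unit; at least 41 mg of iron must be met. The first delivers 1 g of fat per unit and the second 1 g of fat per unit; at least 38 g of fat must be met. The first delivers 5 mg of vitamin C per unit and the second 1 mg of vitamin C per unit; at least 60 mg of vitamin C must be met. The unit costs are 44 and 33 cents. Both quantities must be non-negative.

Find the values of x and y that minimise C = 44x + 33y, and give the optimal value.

The feasible region is unbounded (it extends along (0, 1), (1, 0)), but C strictly increases along every unbounded feasible direction, so there is no improving ray and the minimum is attained at a vertex.

x = 11/2, y = 65/2, minimum C = 2629/2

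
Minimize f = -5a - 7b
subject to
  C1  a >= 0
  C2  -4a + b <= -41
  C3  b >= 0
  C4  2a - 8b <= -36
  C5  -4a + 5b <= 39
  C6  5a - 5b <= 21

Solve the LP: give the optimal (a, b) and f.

a = 60, b = 279/5, minimum f = -3453/5

Feasible corners and f = -5a - 7b:
  (61/4, 20) → f = -865/4
  (184/15, 121/15) → f = -589/5
  (60, 279/5) → f = -3453/5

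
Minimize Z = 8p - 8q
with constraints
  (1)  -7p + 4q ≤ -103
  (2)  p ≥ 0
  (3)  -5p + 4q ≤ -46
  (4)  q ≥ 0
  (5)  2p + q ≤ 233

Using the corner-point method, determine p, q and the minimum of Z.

p = 978/13, q = 1073/13, minimum Z = -760/13

Extreme points and Z = 8p - 8q:
  (57/2, 193/8) → Z = 35
  (103/7, 0) → Z = 824/7
  (978/13, 1073/13) → Z = -760/13
  (233/2, 0) → Z = 932

The binding constraints are -5p + 4q = -46 and 2p + q = 233.
Solving simultaneously gives p = 978/13, q = 1073/13.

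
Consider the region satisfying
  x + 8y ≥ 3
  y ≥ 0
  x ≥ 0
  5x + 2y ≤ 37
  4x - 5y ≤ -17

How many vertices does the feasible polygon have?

Intersecting each pair of boundary lines and keeping only the points that satisfy every inequality leaves:
  (0, 37/2)
  (0, 17/5)
  (151/33, 233/33)

3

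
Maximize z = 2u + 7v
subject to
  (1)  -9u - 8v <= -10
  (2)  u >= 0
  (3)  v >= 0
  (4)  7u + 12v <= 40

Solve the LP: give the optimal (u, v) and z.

Extreme points and z = 2u + 7v:
  (0, 5/4) → z = 35/4
  (10/9, 0) → z = 20/9
  (0, 10/3) → z = 70/3
  (40/7, 0) → z = 80/7

The binding constraints are u = 0 and 7u + 12v = 40.
Solving simultaneously gives u = 0, v = 10/3.

u = 0, v = 10/3, maximum z = 70/3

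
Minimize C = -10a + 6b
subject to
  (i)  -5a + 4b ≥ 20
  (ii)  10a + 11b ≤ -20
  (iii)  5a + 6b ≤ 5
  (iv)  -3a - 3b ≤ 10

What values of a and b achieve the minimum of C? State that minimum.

Vertices and C = -10a + 6b:
  (-60/19, 20/19) → C = 720/19
  (-100/27, 10/27) → C = 1060/27
  (-50/3, 40/3) → C = 740/3

a = -60/19, b = 20/19, minimum C = 720/19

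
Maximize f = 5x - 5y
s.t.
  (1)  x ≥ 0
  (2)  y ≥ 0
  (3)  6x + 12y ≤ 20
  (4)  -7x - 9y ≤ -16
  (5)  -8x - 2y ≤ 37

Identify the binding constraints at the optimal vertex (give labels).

(2) and (3)

Corner points and f = 5x - 5y:
  (10/3, 0) → f = 50/3
  (16/7, 0) → f = 80/7
  (2/5, 22/15) → f = -16/3

The maximum is at (10/3, 0). Substituting into each constraint, equality holds for (2) and (3); the remaining constraints have slack.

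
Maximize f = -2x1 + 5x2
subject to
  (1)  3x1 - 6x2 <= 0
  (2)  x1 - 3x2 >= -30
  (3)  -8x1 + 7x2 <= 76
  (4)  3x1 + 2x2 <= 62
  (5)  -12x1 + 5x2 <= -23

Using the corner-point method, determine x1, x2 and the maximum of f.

x1 = 219/31, x2 = 383/31, maximum f = 1477/31

Extreme points and f = -2x1 + 5x2:
  (31/2, 31/4) → f = 31/4
  (46/19, 23/19) → f = 23/19
  (126/11, 152/11) → f = 508/11
  (219/31, 383/31) → f = 1477/31

The binding constraints are x1 - 3x2 = -30 and -12x1 + 5x2 = -23.
Solving simultaneously gives x1 = 219/31, x2 = 383/31.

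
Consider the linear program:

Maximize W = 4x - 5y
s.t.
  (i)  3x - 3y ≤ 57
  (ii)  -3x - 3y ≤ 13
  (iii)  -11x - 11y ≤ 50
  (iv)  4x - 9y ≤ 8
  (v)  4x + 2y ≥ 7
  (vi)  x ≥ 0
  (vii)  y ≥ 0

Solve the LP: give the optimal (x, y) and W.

x = 163/5, y = 68/5, maximum W = 312/5

The feasible region is unbounded (it extends along (0, 1), (1, 1)), but W strictly decreases along every unbounded feasible direction, so there is no improving ray and the maximum is attained at a vertex.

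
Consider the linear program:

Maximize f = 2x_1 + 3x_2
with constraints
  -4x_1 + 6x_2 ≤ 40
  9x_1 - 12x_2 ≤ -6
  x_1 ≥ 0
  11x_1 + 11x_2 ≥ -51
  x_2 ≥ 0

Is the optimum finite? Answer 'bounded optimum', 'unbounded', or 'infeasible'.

Feasible corners and f = 2x_1 + 3x_2:
  (74, 56) → f = 316
  (0, 20/3) → f = 20
  (0, 1/2) → f = 3/2
The feasible region has finitely many vertices and no improving ray; the maximum is 316 at (74, 56).

bounded optimum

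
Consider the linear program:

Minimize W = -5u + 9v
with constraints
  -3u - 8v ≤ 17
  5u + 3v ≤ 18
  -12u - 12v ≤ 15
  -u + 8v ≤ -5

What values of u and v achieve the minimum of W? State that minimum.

u = 195/31, v = -139/31, minimum W = -2226/31

Corner points and W = -5u + 9v:
  (195/31, -139/31) → W = -2226/31
  (7/5, -53/20) → W = -617/20
  (159/43, -7/43) → W = -858/43
  (-5/9, -25/36) → W = -125/36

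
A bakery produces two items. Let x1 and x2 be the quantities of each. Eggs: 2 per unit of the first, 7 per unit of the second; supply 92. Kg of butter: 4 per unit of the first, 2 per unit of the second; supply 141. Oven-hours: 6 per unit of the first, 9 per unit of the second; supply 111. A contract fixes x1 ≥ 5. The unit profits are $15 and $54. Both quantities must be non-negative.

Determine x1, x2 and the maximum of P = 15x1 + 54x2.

x1 = 5, x2 = 9, maximum P = 561

Extreme points and P = 15x1 + 54x2:
  (37/2, 0) → P = 555/2
  (5, 0) → P = 75
  (5, 9) → P = 561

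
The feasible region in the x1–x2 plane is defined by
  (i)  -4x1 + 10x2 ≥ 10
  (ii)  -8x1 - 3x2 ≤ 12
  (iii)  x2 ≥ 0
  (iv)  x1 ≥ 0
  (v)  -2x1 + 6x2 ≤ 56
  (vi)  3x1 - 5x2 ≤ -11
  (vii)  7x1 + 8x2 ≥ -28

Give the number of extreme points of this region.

Intersecting each pair of boundary lines and keeping only the points that satisfy every inequality leaves:
  (0, 28/3)
  (0, 11/5)
  (107/4, 73/4)

3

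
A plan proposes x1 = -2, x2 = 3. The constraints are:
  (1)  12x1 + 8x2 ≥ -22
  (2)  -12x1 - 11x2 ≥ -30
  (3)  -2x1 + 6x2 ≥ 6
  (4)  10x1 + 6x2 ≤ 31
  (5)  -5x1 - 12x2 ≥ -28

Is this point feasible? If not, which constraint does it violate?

(1): 0 ≥ -22 ✓
(2): -9 ≥ -30 ✓
(3): 22 ≥ 6 ✓
(4): -2 ≤ 31 ✓
(5): -26 ≥ -28 ✓

feasible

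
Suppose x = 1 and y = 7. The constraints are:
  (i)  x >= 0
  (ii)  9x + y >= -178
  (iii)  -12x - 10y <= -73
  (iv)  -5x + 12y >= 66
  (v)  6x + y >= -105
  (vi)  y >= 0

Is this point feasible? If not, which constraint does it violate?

feasible

(i): 1 ≥ 0 ✓
(ii): 16 ≥ -178 ✓
(iii): -82 ≤ -73 ✓
(iv): 79 ≥ 66 ✓
(v): 13 ≥ -105 ✓
(vi): 7 ≥ 0 ✓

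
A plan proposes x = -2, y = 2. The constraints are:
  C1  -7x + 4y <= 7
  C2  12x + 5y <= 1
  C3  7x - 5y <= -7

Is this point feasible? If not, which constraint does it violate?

Constraint C1: -7x + 4y = 22, which is not ≤ 7. All other constraints are satisfied.

not feasible — violates C1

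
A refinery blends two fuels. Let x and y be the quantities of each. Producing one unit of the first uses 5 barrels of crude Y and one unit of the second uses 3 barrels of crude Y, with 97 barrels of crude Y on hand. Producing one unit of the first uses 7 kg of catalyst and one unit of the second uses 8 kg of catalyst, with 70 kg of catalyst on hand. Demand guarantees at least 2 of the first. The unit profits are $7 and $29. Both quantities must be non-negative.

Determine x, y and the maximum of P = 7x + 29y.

x = 2, y = 7, maximum P = 217

Corner points and P = 7x + 29y:
  (10, 0) → P = 70
  (2, 0) → P = 14
  (2, 7) → P = 217

The optimum lies where 7x + 8y = 70 and x = 2.
Solving simultaneously gives x = 2, y = 7.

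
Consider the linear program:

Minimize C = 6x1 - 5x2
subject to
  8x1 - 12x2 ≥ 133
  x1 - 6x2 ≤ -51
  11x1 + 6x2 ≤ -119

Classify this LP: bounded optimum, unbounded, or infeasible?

The boundaries 8x1 - 12x2 = 133 and x1 - 6x2 = -51 meet at (235/6, 541/36), but that point violates 11x1 + 6x2 ≤ -119. Every candidate vertex is excluded by some other constraint, so the feasible region is empty.

infeasible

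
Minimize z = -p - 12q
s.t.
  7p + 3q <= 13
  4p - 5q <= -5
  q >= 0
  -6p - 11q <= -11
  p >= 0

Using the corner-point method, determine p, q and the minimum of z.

p = 0, q = 13/3, minimum z = -52

Extreme points and z = -p - 12q:
  (50/47, 87/47) → z = -1094/47
  (0, 13/3) → z = -52
  (0, 1) → z = -12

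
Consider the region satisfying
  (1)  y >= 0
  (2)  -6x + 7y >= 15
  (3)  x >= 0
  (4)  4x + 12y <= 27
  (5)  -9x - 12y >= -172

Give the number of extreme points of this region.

Intersecting each pair of boundary lines and keeping only the points that satisfy every inequality leaves:
  (0, 15/7)
  (9/100, 111/50)
  (0, 9/4)

3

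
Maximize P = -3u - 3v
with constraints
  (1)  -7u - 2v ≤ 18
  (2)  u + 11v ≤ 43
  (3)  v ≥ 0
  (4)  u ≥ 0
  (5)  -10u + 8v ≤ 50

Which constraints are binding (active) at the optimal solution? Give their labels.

(3) and (4)

Extreme points and P = -3u - 3v:
  (43, 0) → P = -129
  (0, 43/11) → P = -129/11
  (0, 0) → P = 0

The maximum is at (0, 0). Substituting into each constraint, equality holds for (3) and (4); the remaining constraints have slack.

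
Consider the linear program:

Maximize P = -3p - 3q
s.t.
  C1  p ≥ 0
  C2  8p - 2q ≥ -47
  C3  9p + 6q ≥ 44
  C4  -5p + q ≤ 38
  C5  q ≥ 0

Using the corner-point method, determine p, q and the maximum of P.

Feasible corners and P = -3p - 3q:
  (0, 47/2) → P = -141/2
  (0, 22/3) → P = -22
  (44/9, 0) → P = -44/3
The feasible region is unbounded (it extends along (1, 0), (1, 4)), but P strictly decreases along every unbounded feasible direction, so there is no improving ray and the maximum is attained at a vertex.

At the optimal vertex, 9p + 6q = 44 and q = 0.
Solving simultaneously gives p = 44/9, q = 0.

p = 44/9, q = 0, maximum P = -44/3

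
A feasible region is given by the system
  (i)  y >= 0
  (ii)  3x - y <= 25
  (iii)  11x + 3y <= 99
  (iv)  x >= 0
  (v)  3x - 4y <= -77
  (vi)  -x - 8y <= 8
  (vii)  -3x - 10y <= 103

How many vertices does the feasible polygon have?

3

The feasible vertices (each the meet of two boundaries and inside every other half-plane) are:
  (0, 33)
  (165/53, 1144/53)
  (0, 77/4)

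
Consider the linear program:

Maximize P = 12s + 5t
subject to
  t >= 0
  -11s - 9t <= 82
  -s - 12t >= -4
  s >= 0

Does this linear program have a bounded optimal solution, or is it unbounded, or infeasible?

bounded optimum

Vertices and P = 12s + 5t:
  (4, 0) → P = 48
  (0, 0) → P = 0
  (0, 1/3) → P = 5/3
The feasible region has finitely many vertices and no improving ray; the maximum is 48 at (4, 0).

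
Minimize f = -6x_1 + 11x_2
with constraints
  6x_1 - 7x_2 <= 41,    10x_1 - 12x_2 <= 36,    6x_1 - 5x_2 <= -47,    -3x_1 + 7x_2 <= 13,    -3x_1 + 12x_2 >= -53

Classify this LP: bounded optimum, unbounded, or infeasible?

bounded optimum

Extreme points and f = -6x_1 + 11x_2:
  (-88/9, -7/3) → f = 33
  (-829/57, -153/19) → f = -25/19
  (-527/15, -66/5) → f = 328/5
The feasible region has finitely many vertices and no improving ray; the minimum is -25/19 at (-829/57, -153/19).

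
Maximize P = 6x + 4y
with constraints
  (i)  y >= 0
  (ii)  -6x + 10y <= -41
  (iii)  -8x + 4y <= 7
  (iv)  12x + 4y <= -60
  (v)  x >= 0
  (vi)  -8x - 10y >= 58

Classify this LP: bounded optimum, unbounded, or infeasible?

The boundaries 12x + 4y = -60 and x = 0 meet at (0, -15), but that point violates y ≥ 0. Every candidate vertex is excluded by some other constraint, so the feasible region is empty.

infeasible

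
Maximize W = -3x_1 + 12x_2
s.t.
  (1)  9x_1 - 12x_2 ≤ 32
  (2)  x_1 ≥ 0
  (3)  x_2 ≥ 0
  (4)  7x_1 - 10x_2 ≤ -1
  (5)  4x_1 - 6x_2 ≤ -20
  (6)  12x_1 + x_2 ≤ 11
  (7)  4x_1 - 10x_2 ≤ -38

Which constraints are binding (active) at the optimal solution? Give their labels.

Feasible corners and W = -3x_1 + 12x_2:
  (0, 11) → W = 132
  (0, 19/5) → W = 228/5
  (18/31, 125/31) → W = 1446/31

The maximum is at (0, 11). Substituting into each constraint, equality holds for (2) and (6); the remaining constraints have slack.

(2) and (6)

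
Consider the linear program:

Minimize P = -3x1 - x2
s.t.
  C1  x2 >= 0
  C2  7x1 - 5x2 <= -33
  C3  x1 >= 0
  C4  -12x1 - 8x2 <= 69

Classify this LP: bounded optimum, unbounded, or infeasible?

unbounded

From the feasible point (0, 33/5), moving in the direction (0, 1) keeps every constraint satisfied while P decreases without bound.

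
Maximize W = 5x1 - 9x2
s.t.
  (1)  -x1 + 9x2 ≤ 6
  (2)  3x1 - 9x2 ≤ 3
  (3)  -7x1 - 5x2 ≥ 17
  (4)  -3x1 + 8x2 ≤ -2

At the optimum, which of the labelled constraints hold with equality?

Vertices and W = 5x1 - 9x2:
  (-23/13, -12/13) → W = -7/13
  (-2, -1) → W = -1
  (-126/71, -65/71) → W = -45/71

The maximum is at (-23/13, -12/13). Substituting into each constraint, equality holds for (2) and (3); the remaining constraints have slack.

(2) and (3)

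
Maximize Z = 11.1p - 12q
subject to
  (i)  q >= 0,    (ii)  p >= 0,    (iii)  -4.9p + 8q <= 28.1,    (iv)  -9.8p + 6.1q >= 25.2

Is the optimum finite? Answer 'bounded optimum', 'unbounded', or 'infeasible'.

infeasible

The boundaries q = 0 and p = 0 meet at (0, 0), but that point violates -9.8p + 6.1q ≥ 25.2. Every candidate vertex is excluded by some other constraint, so the feasible region is empty.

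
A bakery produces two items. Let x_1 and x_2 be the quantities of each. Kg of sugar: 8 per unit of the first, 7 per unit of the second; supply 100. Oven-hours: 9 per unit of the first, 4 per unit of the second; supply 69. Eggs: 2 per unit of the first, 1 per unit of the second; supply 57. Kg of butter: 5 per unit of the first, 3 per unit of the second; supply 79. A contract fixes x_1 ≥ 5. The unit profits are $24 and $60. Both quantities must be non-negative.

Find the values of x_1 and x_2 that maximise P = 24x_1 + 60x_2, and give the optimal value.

Vertices and P = 24x_1 + 60x_2:
  (23/3, 0) → P = 184
  (5, 0) → P = 120
  (5, 6) → P = 480

The optimum lies where 9x_1 + 4x_2 = 69 and x_1 = 5.
Solving simultaneously gives x_1 = 5, x_2 = 6.

x_1 = 5, x_2 = 6, maximum P = 480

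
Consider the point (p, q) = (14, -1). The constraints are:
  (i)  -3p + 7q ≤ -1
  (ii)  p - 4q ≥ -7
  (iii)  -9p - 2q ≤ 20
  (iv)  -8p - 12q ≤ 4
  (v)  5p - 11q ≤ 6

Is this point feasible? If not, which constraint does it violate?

Constraint (v): 5p - 11q = 81, which is not ≤ 6. All other constraints are satisfied.

not feasible — violates (v)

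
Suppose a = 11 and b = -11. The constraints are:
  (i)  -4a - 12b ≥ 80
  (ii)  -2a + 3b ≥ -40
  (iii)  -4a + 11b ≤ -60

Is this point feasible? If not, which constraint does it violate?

Constraint (ii): -2a + 3b = -55, which is not ≥ -40. All other constraints are satisfied.

not feasible — violates (ii)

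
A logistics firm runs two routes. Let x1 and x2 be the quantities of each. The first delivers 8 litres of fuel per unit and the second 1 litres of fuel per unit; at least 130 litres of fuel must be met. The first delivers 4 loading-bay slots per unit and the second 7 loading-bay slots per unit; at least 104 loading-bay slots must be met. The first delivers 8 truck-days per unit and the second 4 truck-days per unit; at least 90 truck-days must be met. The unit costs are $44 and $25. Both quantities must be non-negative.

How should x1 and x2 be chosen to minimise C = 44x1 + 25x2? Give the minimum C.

x1 = 31/2, x2 = 6, minimum C = 832

Vertices and C = 44x1 + 25x2:
  (0, 130) → C = 3250
  (26, 0) → C = 1144
  (31/2, 6) → C = 832
The feasible region is unbounded (it extends along (0, 1), (1, 0)), but C strictly increases along every unbounded feasible direction, so there is no improving ray and the minimum is attained at a vertex.

The binding constraints are 8x1 + x2 = 130 and 4x1 + 7x2 = 104.
Solving simultaneously gives x1 = 31/2, x2 = 6.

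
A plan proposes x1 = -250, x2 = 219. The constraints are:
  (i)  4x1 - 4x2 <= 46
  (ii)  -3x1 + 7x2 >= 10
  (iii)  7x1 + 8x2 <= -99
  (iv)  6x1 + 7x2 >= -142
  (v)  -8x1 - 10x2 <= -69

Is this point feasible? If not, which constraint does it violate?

Constraint (iii): 7x1 + 8x2 = 2, which is not ≤ -99. All other constraints are satisfied.

not feasible — violates (iii)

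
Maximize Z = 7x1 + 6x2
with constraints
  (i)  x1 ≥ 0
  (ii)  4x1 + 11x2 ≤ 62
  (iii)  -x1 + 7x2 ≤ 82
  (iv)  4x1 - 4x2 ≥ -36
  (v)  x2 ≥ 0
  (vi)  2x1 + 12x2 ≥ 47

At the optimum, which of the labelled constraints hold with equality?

Corner points and Z = 7x1 + 6x2:
  (0, 62/11) → Z = 372/11
  (0, 47/12) → Z = 47/2
  (227/26, 32/13) → Z = 1973/26

The maximum is at (227/26, 32/13). Substituting into each constraint, equality holds for (ii) and (vi); the remaining constraints have slack.

(ii) and (vi)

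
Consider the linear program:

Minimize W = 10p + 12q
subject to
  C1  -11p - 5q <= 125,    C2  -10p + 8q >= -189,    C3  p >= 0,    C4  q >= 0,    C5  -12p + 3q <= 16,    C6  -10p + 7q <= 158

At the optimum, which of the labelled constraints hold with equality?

Feasible corners and W = 10p + 12q:
  (189/10, 0) → W = 189
  (0, 0) → W = 0
  (0, 16/3) → W = 64
  (181/27, 868/27) → W = 12226/27
The feasible region is unbounded (it extends along (7, 10), (4, 5)), but W strictly increases along every unbounded feasible direction, so there is no improving ray and the minimum is attained at a vertex.

The minimum is at (0, 0). Substituting into each constraint, equality holds for C3 and C4; the remaining constraints have slack.

C3 and C4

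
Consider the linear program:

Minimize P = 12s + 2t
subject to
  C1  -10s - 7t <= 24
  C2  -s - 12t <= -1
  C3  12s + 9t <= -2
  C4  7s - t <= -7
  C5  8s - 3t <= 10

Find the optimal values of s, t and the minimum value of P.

s = -101/3, t = 134/3, minimum P = -944/3

At the optimal vertex, -10s - 7t = 24 and 12s + 9t = -2.
Solving simultaneously gives s = -101/3, t = 134/3.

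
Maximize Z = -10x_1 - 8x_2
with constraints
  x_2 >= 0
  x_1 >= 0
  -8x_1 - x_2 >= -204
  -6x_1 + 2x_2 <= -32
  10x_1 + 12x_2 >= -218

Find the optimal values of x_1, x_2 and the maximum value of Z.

Corner points and Z = -10x_1 - 8x_2:
  (51/2, 0) → Z = -255
  (16/3, 0) → Z = -160/3
  (20, 44) → Z = -552

At the optimal vertex, x_2 = 0 and -6x_1 + 2x_2 = -32.
Solving simultaneously gives x_1 = 16/3, x_2 = 0.

x_1 = 16/3, x_2 = 0, maximum Z = -160/3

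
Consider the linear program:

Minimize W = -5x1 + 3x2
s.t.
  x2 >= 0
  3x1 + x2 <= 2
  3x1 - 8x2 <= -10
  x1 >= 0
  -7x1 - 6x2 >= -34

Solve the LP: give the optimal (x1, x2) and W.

x1 = 2/9, x2 = 4/3, minimum W = 26/9

At the optimal vertex, 3x1 + x2 = 2 and 3x1 - 8x2 = -10.
Solving simultaneously gives x1 = 2/9, x2 = 4/3.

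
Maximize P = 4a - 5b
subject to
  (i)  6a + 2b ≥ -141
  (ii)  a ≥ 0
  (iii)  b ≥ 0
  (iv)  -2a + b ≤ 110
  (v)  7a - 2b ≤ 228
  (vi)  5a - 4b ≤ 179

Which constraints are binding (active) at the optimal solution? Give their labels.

(iii) and (v)

Corner points and P = 4a - 5b:
  (0, 0) → P = 0
  (0, 110) → P = -550
  (228/7, 0) → P = 912/7
  (448/3, 1226/3) → P = -1446

The maximum is at (228/7, 0). Substituting into each constraint, equality holds for (iii) and (v); the remaining constraints have slack.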